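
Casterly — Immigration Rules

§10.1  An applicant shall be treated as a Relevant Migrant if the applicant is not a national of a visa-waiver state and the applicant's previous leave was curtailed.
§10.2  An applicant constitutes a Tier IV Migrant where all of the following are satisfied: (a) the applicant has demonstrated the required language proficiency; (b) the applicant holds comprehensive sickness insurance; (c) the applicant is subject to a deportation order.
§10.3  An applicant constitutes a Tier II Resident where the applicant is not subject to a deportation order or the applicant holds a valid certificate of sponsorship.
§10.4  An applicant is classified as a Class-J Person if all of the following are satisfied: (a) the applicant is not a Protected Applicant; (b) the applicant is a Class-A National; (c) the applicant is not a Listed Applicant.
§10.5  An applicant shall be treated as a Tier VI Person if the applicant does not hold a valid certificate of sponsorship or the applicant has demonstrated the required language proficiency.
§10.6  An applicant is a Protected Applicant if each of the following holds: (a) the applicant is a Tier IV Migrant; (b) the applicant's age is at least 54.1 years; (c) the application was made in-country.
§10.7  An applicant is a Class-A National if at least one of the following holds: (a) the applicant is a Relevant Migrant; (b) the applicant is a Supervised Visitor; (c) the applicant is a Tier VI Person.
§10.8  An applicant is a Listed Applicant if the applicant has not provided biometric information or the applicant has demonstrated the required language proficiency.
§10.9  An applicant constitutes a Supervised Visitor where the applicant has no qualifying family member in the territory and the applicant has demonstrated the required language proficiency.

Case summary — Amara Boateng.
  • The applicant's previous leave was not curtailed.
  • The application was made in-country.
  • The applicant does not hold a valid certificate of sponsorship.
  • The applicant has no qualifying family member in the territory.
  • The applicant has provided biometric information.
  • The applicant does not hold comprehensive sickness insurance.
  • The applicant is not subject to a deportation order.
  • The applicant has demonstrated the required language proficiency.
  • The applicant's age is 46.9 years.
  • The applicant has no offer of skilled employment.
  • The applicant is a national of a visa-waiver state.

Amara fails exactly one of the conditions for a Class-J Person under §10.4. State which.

Listed Applicant

§10.2 — Tier IV Migrant: [the applicant has demonstrated the required language proficiency? yes] AND [the applicant holds comprehensive sickness insurance? no] AND [the applicant is subject to a deportation order? no] → not satisfied.
§10.6 — Protected Applicant: [Tier IV Migrant (§10.2)? no] AND [applicant's age: 46.9 years ≥ 54.1 years? no] AND [the application was made in-country? yes] → not satisfied.
§10.1 — Relevant Migrant: [the applicant is not a national of a visa-waiver state? no] AND [the applicant's previous leave was curtailed? no] → not satisfied.
§10.9 — Supervised Visitor: [the applicant has no qualifying family member in the territory? yes] AND [the applicant has demonstrated the required language proficiency? yes] → satisfied.
§10.5 — Tier VI Person: [the applicant does not hold a valid certificate of sponsorship? yes] OR [the applicant has demonstrated the required language proficiency? yes] → satisfied.
§10.7 — Class-A National: [Relevant Migrant (§10.1)? no] OR [Supervised Visitor (§10.9)? yes] OR [Tier VI Person (§10.5)? yes] → satisfied.
§10.8 — Listed Applicant: [the applicant has not provided biometric information? no] OR [the applicant has demonstrated the required language proficiency? yes] → satisfied.
§10.4 — Class-J Person: [not a Protected Applicant (§10.6)? yes] AND [Class-A National (§10.7)? yes] AND [not a Listed Applicant (§10.8)? no] → not satisfied.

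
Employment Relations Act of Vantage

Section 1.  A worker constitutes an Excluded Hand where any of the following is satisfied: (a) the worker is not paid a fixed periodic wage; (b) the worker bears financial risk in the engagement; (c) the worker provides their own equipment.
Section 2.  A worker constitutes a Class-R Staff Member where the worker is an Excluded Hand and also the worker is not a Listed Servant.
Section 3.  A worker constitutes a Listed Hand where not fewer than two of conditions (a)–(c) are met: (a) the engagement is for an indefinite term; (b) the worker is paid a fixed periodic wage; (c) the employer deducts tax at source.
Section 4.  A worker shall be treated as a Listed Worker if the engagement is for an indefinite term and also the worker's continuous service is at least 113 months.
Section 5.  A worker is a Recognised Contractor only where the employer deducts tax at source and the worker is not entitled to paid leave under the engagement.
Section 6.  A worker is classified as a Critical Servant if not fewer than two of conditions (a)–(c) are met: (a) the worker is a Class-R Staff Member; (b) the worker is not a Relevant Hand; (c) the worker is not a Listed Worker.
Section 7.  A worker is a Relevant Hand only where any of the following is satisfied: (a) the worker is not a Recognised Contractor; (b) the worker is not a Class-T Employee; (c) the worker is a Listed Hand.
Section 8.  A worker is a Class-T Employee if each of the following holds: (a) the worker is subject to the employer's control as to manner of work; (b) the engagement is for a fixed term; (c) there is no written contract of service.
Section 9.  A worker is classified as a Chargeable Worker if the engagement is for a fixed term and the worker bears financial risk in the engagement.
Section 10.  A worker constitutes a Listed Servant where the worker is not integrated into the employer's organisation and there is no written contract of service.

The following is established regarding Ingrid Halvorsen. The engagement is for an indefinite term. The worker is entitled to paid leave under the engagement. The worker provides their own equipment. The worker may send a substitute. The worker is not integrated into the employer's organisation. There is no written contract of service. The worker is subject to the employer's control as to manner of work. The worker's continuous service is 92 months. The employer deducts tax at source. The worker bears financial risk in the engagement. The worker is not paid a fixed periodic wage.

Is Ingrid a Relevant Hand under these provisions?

Yes

section 5 — Recognised Contractor: [the employer deducts tax at source? yes] AND [the worker is not entitled to paid leave under the engagement? no] → not satisfied.
section 8 — Class-T Employee: [the worker is subject to the employer's control as to manner of work? yes] AND [the engagement is for a fixed term? no] AND [there is no written contract of service? yes] → not satisfied.
section 3 — Listed Hand: the engagement is for an indefinite term? yes; the worker is paid a fixed periodic wage? no; the employer deducts tax at source? yes — 2 of 3 hold (need ≥2) → satisfied.
section 7 — Relevant Hand: [not a Recognised Contractor (section 5)? yes] OR [not a Class-T Employee (section 8)? yes] OR [Listed Hand (section 3)? yes] → satisfied.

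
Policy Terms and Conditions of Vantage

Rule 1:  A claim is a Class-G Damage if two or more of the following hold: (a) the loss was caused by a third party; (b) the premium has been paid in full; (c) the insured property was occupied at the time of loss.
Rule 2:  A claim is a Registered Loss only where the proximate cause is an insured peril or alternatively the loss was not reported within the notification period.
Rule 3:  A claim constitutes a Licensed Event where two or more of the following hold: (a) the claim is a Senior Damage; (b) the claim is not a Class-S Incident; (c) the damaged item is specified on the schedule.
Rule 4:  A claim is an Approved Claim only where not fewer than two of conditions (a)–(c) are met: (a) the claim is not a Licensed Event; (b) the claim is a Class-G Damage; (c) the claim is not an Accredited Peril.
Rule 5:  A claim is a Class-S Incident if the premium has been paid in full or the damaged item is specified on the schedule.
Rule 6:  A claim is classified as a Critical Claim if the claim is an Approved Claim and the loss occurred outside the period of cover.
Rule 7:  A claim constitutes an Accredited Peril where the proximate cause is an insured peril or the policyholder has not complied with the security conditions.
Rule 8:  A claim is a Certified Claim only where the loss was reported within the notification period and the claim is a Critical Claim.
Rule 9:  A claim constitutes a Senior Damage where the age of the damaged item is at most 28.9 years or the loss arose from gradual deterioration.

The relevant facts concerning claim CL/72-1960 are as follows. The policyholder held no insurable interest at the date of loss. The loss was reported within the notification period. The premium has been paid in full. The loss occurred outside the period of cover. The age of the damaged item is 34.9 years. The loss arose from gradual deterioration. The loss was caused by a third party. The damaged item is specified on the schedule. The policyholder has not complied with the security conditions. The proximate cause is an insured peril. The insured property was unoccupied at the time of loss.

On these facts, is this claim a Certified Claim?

rule 9 — Senior Damage: [age of the damaged item: 34.9 years ≤ 28.9 years? no] OR [the loss arose from gradual deterioration? yes] → satisfied.
rule 5 — Class-S Incident: [the premium has been paid in full? yes] OR [the damaged item is specified on the schedule? yes] → satisfied.
rule 3 — Licensed Event: Senior Damage (rule 9)? yes; not a Class-S Incident (rule 5)? no; the damaged item is specified on the schedule? yes — 2 of 3 hold (need ≥2) → satisfied.
rule 1 — Class-G Damage: the loss was caused by a third party? yes; the premium has been paid in full? yes; the insured property was occupied at the time of loss? no — 2 of 3 hold (need ≥2) → satisfied.
rule 7 — Accredited Peril: [the proximate cause is an insured peril? yes] OR [the policyholder has not complied with the security conditions? yes] → satisfied.
rule 4 — Approved Claim: not a Licensed Event (rule 3)? no; Class-G Damage (rule 1)? yes; not an Accredited Peril (rule 7)? no — 1 of 3 hold (need ≥2) → not satisfied.
rule 6 — Critical Claim: [Approved Claim (rule 4)? no] AND [the loss occurred outside the period of cover? yes] → not satisfied.
rule 8 — Certified Claim: [the loss was reported within the notification period? yes] AND [Critical Claim (rule 6)? no] → not satisfied.

No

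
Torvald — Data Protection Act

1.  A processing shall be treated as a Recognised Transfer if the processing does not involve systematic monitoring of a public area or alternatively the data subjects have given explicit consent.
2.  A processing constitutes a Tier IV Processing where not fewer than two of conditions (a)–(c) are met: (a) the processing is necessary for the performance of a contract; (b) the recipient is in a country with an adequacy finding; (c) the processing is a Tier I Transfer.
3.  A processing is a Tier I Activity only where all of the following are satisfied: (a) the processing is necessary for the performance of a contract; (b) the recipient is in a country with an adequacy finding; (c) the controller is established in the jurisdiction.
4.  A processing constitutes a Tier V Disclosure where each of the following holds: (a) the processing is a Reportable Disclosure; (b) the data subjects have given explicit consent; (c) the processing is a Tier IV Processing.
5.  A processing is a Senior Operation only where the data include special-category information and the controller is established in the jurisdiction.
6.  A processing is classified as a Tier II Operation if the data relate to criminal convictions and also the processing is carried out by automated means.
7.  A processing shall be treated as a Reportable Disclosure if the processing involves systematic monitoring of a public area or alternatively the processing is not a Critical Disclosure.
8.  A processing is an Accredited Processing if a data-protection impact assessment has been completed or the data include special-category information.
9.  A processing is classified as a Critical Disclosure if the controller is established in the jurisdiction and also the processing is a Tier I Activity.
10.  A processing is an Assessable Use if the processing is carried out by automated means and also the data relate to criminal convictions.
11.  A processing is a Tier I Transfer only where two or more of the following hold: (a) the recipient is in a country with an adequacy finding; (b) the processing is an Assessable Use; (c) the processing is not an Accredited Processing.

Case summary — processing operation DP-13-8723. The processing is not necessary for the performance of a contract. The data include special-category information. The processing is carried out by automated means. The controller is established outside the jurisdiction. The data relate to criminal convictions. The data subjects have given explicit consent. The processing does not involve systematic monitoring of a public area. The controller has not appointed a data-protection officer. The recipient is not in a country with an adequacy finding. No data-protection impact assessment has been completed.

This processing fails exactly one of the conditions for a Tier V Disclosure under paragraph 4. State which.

paragraph 3 — Tier I Activity: [the processing is necessary for the performance of a contract? no] AND [the recipient is in a country with an adequacy finding? no] AND [the controller is established in the jurisdiction? no] → not satisfied.
paragraph 9 — Critical Disclosure: [the controller is established in the jurisdiction? no] AND [Tier I Activity (paragraph 3)? no] → not satisfied.
paragraph 7 — Reportable Disclosure: [the processing involves systematic monitoring of a public area? no] OR [not a Critical Disclosure (paragraph 9)? yes] → satisfied.
paragraph 10 — Assessable Use: [the processing is carried out by automated means? yes] AND [the data relate to criminal convictions? yes] → satisfied.
paragraph 8 — Accredited Processing: [a data-protection impact assessment has been completed? no] OR [the data include special-category information? yes] → satisfied.
paragraph 11 — Tier I Transfer: the recipient is in a country with an adequacy finding? no; Assessable Use (paragraph 10)? yes; not an Accredited Processing (paragraph 8)? no — 1 of 3 hold (need ≥2) → not satisfied.
paragraph 2 — Tier IV Processing: the processing is necessary for the performance of a contract? no; the recipient is in a country with an adequacy finding? no; Tier I Transfer (paragraph 11)? no — 0 of 3 hold (need ≥2) → not satisfied.
paragraph 4 — Tier V Disclosure: [Reportable Disclosure (paragraph 7)? yes] AND [the data subjects have given explicit consent? yes] AND [Tier IV Processing (paragraph 2)? no] → not satisfied.

Tier IV Processing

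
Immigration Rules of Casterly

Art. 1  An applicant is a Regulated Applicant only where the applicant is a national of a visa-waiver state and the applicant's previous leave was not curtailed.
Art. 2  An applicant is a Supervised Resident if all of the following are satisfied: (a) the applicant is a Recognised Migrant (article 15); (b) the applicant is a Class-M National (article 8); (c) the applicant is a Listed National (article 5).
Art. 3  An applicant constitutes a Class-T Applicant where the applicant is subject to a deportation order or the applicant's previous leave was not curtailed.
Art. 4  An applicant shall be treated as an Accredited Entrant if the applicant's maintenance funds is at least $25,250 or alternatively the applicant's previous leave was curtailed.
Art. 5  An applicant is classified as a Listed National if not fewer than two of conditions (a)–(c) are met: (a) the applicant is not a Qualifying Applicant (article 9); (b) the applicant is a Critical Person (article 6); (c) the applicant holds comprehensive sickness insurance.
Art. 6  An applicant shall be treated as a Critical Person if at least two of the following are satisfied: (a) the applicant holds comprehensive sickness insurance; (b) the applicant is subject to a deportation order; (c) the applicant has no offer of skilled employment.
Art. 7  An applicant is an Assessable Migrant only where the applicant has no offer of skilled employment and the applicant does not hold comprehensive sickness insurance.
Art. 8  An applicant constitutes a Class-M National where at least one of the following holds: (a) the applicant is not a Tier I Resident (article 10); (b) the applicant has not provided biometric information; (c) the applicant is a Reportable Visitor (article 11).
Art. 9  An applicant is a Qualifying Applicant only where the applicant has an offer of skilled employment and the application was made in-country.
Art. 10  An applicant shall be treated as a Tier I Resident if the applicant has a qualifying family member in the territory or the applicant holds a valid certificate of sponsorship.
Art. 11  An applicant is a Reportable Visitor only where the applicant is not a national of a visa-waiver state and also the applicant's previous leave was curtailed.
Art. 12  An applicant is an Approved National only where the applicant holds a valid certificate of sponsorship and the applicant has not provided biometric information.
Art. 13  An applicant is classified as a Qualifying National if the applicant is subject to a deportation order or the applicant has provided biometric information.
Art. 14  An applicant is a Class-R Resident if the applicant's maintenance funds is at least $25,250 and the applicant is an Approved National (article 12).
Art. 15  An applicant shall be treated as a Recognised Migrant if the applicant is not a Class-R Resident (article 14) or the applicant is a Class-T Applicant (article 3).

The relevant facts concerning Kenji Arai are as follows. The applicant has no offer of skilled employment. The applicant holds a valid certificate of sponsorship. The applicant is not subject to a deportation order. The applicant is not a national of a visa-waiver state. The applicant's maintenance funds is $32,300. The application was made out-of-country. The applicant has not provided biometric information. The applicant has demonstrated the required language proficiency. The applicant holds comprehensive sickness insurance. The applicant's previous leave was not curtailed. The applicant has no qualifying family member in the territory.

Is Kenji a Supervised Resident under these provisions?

Yes

article 12 — Approved National: [the applicant holds a valid certificate of sponsorship? yes] AND [the applicant has not provided biometric information? yes] → satisfied.
article 14 — Class-R Resident: [applicant's maintenance funds: $32,300 ≥ $25,250? yes] AND [Approved National (article 12)? yes] → satisfied.
article 3 — Class-T Applicant: [the applicant is subject to a deportation order? no] OR [the applicant's previous leave was not curtailed? yes] → satisfied.
article 15 — Recognised Migrant: [not a Class-R Resident (article 14)? no] OR [Class-T Applicant (article 3)? yes] → satisfied.
article 10 — Tier I Resident: [the applicant has a qualifying family member in the territory? no] OR [the applicant holds a valid certificate of sponsorship? yes] → satisfied.
article 11 — Reportable Visitor: [the applicant is not a national of a visa-waiver state? yes] AND [the applicant's previous leave was curtailed? no] → not satisfied.
article 8 — Class-M National: [not a Tier I Resident (article 10)? no] OR [the applicant has not provided biometric information? yes] OR [Reportable Visitor (article 11)? no] → satisfied.
article 9 — Qualifying Applicant: [the applicant has an offer of skilled employment? no] AND [the application was made in-country? no] → not satisfied.
article 6 — Critical Person: the applicant holds comprehensive sickness insurance? yes; the applicant is subject to a deportation order? no; the applicant has no offer of skilled employment? yes — 2 of 3 hold (need ≥2) → satisfied.
article 5 — Listed National: not a Qualifying Applicant (article 9)? yes; Critical Person (article 6)? yes; the applicant holds comprehensive sickness insurance? yes — 3 of 3 hold (need ≥2) → satisfied.
article 2 — Supervised Resident: [Recognised Migrant (article 15)? yes] AND [Class-M National (article 8)? yes] AND [Listed National (article 5)? yes] → satisfied.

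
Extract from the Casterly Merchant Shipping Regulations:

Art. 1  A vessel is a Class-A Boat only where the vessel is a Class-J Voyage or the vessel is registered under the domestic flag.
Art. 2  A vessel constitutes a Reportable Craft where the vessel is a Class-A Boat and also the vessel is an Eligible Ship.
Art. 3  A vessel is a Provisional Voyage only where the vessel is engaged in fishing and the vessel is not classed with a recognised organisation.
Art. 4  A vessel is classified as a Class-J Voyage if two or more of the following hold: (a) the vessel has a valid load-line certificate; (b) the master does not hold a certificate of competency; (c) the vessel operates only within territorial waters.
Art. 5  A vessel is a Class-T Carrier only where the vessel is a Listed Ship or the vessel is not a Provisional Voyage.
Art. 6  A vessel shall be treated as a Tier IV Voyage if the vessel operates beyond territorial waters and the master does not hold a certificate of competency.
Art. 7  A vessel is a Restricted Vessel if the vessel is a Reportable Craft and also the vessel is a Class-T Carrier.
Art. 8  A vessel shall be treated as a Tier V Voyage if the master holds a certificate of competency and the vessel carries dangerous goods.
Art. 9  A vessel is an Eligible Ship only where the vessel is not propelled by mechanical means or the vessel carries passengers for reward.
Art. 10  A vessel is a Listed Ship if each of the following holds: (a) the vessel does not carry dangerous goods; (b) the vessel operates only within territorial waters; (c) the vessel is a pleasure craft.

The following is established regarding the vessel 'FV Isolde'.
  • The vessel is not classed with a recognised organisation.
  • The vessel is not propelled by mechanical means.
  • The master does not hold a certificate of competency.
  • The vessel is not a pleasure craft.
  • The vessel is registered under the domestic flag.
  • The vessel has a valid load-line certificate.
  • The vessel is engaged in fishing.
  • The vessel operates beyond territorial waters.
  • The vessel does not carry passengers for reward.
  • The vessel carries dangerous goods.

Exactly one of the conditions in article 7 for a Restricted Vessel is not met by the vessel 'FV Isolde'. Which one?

Class-T Carrier

article 4 — Class-J Voyage: the vessel has a valid load-line certificate? yes; the master does not hold a certificate of competency? yes; the vessel operates only within territorial waters? no — 2 of 3 hold (need ≥2) → satisfied.
article 1 — Class-A Boat: [Class-J Voyage (article 4)? yes] OR [the vessel is registered under the domestic flag? yes] → satisfied.
article 9 — Eligible Ship: [the vessel is not propelled by mechanical means? yes] OR [the vessel carries passengers for reward? no] → satisfied.
article 2 — Reportable Craft: [Class-A Boat (article 1)? yes] AND [Eligible Ship (article 9)? yes] → satisfied.
article 10 — Listed Ship: [the vessel does not carry dangerous goods? no] AND [the vessel operates only within territorial waters? no] AND [the vessel is a pleasure craft? no] → not satisfied.
article 3 — Provisional Voyage: [the vessel is engaged in fishing? yes] AND [the vessel is not classed with a recognised organisation? yes] → satisfied.
article 5 — Class-T Carrier: [Listed Ship (article 10)? no] OR [not a Provisional Voyage (article 3)? no] → not satisfied.
article 7 — Restricted Vessel: [Reportable Craft (article 2)? yes] AND [Class-T Carrier (article 5)? no] → not satisfied.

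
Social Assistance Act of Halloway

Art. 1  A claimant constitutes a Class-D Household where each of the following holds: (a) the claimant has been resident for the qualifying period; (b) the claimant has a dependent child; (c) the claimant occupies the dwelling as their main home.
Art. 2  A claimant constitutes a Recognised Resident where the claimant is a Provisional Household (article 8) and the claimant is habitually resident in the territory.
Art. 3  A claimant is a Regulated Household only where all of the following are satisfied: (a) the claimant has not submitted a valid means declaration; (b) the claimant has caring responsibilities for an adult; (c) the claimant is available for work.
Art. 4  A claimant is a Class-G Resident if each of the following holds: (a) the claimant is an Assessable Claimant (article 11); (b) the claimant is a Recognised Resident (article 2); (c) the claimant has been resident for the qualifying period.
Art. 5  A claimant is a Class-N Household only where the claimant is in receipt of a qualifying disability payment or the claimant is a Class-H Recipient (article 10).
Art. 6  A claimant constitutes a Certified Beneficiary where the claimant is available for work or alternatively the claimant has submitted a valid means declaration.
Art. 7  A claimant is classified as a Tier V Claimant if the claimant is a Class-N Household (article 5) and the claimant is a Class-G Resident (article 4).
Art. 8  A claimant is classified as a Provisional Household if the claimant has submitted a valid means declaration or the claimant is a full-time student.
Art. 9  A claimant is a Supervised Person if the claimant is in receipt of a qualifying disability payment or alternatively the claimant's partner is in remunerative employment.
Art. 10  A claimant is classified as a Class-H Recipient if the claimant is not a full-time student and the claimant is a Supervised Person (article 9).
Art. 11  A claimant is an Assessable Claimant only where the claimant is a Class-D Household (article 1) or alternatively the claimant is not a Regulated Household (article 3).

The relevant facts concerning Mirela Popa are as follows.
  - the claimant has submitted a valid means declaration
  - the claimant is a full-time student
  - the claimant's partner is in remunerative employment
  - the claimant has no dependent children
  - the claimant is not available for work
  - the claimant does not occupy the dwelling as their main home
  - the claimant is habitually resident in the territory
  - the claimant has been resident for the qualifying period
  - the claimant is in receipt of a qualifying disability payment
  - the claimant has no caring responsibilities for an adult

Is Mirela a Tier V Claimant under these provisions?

Under article 9: the claimant is in receipt of a qualifying disability payment? yes; or the claimant's partner is in remunerative employment? yes. So the claimant is a Supervised Person.
Under article 10: the claimant is not a full-time student? no; and Supervised Person (article 9)? yes. So the claimant is not a Class-H Recipient.
Under article 5: the claimant is in receipt of a qualifying disability payment? yes; or Class-H Recipient (article 10)? no. So the claimant is a Class-N Household.
Under article 1: the claimant has been resident for the qualifying period? yes; and the claimant has a dependent child? no; and the claimant occupies the dwelling as their main home? no. So the claimant is not a Class-D Household.
Under article 3: the claimant has not submitted a valid means declaration? no; and the claimant has caring responsibilities for an adult? no; and the claimant is available for work? no. So the claimant is not a Regulated Household.
Under article 11: Class-D Household (article 1)? no; or not a Regulated Household (article 3)? yes. So the claimant is an Assessable Claimant.
Under article 8: the claimant has submitted a valid means declaration? yes; or the claimant is a full-time student? yes. So the claimant is a Provisional Household.
Under article 2: Provisional Household (article 8)? yes; and the claimant is habitually resident in the territory? yes. So the claimant is a Recognised Resident.
Under article 4: Assessable Claimant (article 11)? yes; and Recognised Resident (article 2)? yes; and the claimant has been resident for the qualifying period? yes. So the claimant is a Class-G Resident.
Under article 7: Class-N Household (article 5)? yes; and Class-G Resident (article 4)? yes. So the claimant is a Tier V Claimant.

Yes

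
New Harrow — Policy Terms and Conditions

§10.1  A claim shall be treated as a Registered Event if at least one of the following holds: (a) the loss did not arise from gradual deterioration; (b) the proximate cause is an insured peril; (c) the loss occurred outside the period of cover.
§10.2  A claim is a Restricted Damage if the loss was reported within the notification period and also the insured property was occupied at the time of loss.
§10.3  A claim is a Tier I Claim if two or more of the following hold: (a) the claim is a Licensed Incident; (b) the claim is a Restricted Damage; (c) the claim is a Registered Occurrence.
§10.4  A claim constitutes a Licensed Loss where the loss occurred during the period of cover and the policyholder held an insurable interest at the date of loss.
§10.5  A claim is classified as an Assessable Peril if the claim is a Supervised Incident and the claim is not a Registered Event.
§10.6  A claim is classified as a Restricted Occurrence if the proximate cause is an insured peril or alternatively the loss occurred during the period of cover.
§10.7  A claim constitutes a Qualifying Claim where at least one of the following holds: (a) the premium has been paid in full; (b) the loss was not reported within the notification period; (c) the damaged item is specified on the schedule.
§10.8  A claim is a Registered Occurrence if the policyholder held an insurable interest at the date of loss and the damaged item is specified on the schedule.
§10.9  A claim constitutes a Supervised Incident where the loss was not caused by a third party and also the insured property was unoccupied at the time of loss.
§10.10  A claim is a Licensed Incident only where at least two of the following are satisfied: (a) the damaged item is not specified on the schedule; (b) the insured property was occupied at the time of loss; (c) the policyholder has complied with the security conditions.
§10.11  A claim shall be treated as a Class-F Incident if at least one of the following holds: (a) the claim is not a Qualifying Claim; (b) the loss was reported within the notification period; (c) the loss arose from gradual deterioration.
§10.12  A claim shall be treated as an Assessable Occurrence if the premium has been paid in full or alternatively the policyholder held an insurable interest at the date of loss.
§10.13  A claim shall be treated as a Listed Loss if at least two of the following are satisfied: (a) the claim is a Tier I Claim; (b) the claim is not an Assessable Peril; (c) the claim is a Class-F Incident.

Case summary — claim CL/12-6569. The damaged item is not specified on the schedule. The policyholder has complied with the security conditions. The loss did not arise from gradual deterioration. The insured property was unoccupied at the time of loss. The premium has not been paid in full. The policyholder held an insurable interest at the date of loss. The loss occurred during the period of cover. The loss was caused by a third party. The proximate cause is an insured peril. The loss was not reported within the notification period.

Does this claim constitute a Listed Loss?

Under §10.10: the damaged item is not specified on the schedule? yes; the insured property was occupied at the time of loss? no; the policyholder has complied with the security conditions? yes — 2 of 3 hold (need ≥2) → satisfied.
Under §10.2: the loss was reported within the notification period? no; and the insured property was occupied at the time of loss? no. So the claim is not a Restricted Damage.
Under §10.8: the policyholder held an insurable interest at the date of loss? yes; and the damaged item is specified on the schedule? no. So the claim is not a Registered Occurrence.
Under §10.3: Licensed Incident (§10.10)? yes; Restricted Damage (§10.2)? no; Registered Occurrence (§10.8)? no — 1 of 3 hold (need ≥2) → not satisfied.
Under §10.9: the loss was not caused by a third party? no; and the insured property was unoccupied at the time of loss? yes. So the claim is not a Supervised Incident.
Under §10.1: the loss did not arise from gradual deterioration? yes; or the proximate cause is an insured peril? yes; or the loss occurred outside the period of cover? no. So the claim is a Registered Event.
Under §10.5: Supervised Incident (§10.9)? no; and not a Registered Event (§10.1)? no. So the claim is not an Assessable Peril.
Under §10.7: the premium has been paid in full? no; or the loss was not reported within the notification period? yes; or the damaged item is specified on the schedule? no. So the claim is a Qualifying Claim.
Under §10.11: not a Qualifying Claim (§10.7)? no; or the loss was reported within the notification period? no; or the loss arose from gradual deterioration? no. So the claim is not a Class-F Incident.
Under §10.13: Tier I Claim (§10.3)? no; not an Assessable Peril (§10.5)? yes; Class-F Incident (§10.11)? no — 1 of 3 hold (need ≥2) → not satisfied.

No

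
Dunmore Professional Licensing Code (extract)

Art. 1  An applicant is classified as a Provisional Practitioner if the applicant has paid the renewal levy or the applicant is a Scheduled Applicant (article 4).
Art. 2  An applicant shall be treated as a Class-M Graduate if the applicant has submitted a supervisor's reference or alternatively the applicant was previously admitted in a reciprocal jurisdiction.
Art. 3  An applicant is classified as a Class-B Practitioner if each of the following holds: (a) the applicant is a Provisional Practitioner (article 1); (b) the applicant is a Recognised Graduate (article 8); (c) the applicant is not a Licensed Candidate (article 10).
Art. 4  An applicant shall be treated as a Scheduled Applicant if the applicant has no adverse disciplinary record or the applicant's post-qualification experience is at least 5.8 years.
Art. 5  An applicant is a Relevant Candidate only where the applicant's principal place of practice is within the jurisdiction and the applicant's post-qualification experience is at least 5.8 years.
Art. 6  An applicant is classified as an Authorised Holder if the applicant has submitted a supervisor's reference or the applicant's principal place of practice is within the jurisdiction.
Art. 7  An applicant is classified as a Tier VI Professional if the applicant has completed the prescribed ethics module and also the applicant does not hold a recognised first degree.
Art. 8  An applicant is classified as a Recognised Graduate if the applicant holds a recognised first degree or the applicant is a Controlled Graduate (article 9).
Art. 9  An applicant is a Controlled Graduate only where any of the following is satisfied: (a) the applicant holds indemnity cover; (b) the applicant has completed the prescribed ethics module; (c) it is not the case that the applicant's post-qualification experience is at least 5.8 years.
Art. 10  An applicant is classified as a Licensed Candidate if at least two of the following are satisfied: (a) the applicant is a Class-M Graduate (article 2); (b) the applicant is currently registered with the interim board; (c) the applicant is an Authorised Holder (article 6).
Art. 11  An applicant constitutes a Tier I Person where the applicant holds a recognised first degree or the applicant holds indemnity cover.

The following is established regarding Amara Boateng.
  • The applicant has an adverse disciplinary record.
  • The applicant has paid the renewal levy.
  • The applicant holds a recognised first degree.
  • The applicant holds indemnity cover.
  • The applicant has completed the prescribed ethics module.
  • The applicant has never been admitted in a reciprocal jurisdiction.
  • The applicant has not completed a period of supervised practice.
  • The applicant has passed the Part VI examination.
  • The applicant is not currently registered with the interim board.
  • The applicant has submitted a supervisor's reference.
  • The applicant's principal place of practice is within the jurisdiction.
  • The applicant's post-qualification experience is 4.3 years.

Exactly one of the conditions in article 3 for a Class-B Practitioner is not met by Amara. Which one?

Licensed Candidate

article 4 — Scheduled Applicant: [the applicant has no adverse disciplinary record? no] OR [applicant's post-qualification experience: 4.3 years ≥ 5.8 years? no] → not satisfied.
article 1 — Provisional Practitioner: [the applicant has paid the renewal levy? yes] OR [Scheduled Applicant (article 4)? no] → satisfied.
article 9 — Controlled Graduate: [the applicant holds indemnity cover? yes] OR [the applicant has completed the prescribed ethics module? yes] OR [applicant's post-qualification experience: 4.3 years ≥ 5.8 years? no, so negated condition yes] → satisfied.
article 8 — Recognised Graduate: [the applicant holds a recognised first degree? yes] OR [Controlled Graduate (article 9)? yes] → satisfied.
article 2 — Class-M Graduate: [the applicant has submitted a supervisor's reference? yes] OR [the applicant was previously admitted in a reciprocal jurisdiction? no] → satisfied.
article 6 — Authorised Holder: [the applicant has submitted a supervisor's reference? yes] OR [the applicant's principal place of practice is within the jurisdiction? yes] → satisfied.
article 10 — Licensed Candidate: Class-M Graduate (article 2)? yes; the applicant is currently registered with the interim board? no; Authorised Holder (article 6)? yes — 2 of 3 hold (need ≥2) → satisfied.
article 3 — Class-B Practitioner: [Provisional Practitioner (article 1)? yes] AND [Recognised Graduate (article 8)? yes] AND [not a Licensed Candidate (article 10)? no] → not satisfied.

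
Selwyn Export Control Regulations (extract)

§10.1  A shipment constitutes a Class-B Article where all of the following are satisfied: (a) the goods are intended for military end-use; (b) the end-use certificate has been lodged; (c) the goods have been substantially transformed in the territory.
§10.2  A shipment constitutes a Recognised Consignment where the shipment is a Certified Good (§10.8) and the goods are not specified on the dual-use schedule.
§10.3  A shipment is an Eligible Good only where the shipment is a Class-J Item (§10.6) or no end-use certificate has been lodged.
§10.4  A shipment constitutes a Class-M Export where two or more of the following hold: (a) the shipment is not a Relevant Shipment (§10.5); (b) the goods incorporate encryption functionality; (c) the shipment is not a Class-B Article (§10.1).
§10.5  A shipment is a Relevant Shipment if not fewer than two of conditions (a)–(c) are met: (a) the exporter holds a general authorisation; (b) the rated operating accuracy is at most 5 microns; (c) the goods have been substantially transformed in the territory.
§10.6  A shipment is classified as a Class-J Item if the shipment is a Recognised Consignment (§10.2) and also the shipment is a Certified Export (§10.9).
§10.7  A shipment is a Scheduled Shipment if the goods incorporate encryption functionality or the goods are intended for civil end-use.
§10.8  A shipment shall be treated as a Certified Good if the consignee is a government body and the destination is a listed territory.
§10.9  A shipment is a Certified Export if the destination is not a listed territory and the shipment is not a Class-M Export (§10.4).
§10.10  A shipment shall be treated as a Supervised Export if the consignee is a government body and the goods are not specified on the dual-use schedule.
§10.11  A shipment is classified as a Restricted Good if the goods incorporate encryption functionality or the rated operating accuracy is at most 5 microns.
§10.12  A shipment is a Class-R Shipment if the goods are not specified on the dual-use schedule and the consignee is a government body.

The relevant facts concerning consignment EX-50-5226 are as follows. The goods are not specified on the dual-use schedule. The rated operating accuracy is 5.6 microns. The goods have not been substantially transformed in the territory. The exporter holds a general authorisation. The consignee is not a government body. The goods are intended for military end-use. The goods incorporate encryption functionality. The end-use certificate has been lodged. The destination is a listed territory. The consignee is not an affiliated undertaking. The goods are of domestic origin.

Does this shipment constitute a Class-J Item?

No

§10.8 — Certified Good: [the consignee is a government body? no] AND [the destination is a listed territory? yes] → not satisfied.
§10.2 — Recognised Consignment: [Certified Good (§10.8)? no] AND [the goods are not specified on the dual-use schedule? yes] → not satisfied.
§10.5 — Relevant Shipment: the exporter holds a general authorisation? yes; rated operating accuracy: 5.6 microns ≤ 5 microns? no; the goods have been substantially transformed in the territory? no — 1 of 3 hold (need ≥2) → not satisfied.
§10.1 — Class-B Article: [the goods are intended for military end-use? yes] AND [the end-use certificate has been lodged? yes] AND [the goods have been substantially transformed in the territory? no] → not satisfied.
§10.4 — Class-M Export: not a Relevant Shipment (§10.5)? yes; the goods incorporate encryption functionality? yes; not a Class-B Article (§10.1)? yes — 3 of 3 hold (need ≥2) → satisfied.
§10.9 — Certified Export: [the destination is not a listed territory? no] AND [not a Class-M Export (§10.4)? no] → not satisfied.
§10.6 — Class-J Item: [Recognised Consignment (§10.2)? no] AND [Certified Export (§10.9)? no] → not satisfied.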